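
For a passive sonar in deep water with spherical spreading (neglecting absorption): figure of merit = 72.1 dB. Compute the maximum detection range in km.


At max range FOM = TL, so 20*log10(R) = 72.1
R = 10^(72.1/20) = 4027.17 m = 4.03 km

4.03 km


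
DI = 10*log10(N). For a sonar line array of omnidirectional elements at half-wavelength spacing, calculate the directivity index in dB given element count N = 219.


DI = 10*log10(219) = 23.4

23.4 dB


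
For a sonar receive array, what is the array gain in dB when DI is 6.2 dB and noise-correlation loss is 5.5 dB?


AG = DI - L_corr = 6.2 - 5.5 = 0.7

0.7 dB


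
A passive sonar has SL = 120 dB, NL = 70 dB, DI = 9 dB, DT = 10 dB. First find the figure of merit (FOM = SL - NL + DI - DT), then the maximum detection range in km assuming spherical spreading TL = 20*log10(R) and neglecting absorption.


Step 1: FOM = SL - NL + DI - DT = 120 - 70 + 9 - 10 = 49 dB
Step 2: at max range FOM = TL = 20*log10(R), so R = 10^(49/20) = 281.84 m = 0.28 km

0.28 km


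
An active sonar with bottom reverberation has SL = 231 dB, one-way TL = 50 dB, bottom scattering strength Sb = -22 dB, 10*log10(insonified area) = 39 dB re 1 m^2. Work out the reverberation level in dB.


RL = SL - 2*TL + Sb + 10*log10(A) = 231 - 2*50 + (-22) + 39 = 148

148 dB


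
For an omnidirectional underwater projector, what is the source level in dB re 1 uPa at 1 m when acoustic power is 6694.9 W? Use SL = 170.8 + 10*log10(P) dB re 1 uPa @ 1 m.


SL = 170.8 + 10*log10(6694.9) = 170.8 + 38.26 = 209.06

209.06 dB


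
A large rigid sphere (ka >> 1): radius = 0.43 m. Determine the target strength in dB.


TS = 10*log10(0.43^2 / 4) = 10*log10(0.046225) = -13.35

-13.35 dB


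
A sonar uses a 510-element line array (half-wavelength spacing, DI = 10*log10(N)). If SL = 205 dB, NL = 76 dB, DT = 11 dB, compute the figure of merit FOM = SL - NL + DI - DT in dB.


145.08 dB


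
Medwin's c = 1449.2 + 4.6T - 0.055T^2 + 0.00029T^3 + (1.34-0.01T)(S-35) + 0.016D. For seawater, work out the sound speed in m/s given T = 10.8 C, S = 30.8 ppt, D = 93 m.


c = 1449.2 + 4.6*10.8 - 0.055*10.8^2 + 0.00029*10.8^3 + (1.34 - 0.01*10.8)*(30.8 - 35) + 0.016*93 = 1489.14

1489.14 m/s


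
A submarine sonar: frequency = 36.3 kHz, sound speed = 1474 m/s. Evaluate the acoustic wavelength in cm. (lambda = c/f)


4.06 cm


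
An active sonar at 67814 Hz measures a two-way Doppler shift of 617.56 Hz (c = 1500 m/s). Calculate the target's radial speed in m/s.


6.83 m/s


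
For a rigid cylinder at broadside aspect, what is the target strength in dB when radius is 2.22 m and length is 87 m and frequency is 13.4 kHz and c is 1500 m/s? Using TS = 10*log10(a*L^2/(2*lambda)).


lambda = 1500/13400 = 0.11194 m
TS = 10*log10(2.22*87^2/(2*0.11194)) = 48.75

48.75 dB


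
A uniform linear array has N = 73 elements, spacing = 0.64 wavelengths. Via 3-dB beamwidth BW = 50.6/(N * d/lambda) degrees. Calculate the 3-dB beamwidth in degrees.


1.08 deg


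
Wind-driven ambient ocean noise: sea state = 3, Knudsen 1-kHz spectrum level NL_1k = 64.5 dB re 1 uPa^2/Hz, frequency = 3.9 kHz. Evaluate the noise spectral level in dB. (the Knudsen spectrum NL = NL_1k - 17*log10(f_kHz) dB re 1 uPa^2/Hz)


NL = NL_1k - 17*log10(f_kHz) = 64.5 - 17*log10(3.9) = 64.5 - (10.05) = 54.45

54.45 dB


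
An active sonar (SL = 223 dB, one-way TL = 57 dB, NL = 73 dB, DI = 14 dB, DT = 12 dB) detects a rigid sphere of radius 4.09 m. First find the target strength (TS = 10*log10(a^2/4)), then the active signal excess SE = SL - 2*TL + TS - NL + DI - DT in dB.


Step 1: TS = 10*log10(4.09^2/4) = 6.21 dB
Step 2: SE = SL - 2*TL + TS - NL + DI - DT = 223 - 2*57 + (6.21) - 73 + 14 - 12 = 44.21

44.21 dB


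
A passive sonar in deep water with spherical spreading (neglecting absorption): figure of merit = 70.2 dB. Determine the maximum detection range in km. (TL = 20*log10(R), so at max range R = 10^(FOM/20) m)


At max range FOM = TL, so 20*log10(R) = 70.2
R = 10^(70.2/20) = 3235.94 m = 3.24 km

3.24 km


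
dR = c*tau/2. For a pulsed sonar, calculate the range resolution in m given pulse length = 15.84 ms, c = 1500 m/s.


11.88 m


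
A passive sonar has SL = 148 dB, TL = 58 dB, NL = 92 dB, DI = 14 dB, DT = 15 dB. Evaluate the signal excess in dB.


SE = SL - TL - NL + DI - DT = 148 - 58 - 92 + 14 - 15 = -3

-3 dB


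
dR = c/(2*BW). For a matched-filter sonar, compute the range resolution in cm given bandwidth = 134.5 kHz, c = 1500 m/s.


dR = c/(2*BW) = 1500 / (2 * 134.5e3) = 0.0056 m = 0.56 cm

0.56 cm


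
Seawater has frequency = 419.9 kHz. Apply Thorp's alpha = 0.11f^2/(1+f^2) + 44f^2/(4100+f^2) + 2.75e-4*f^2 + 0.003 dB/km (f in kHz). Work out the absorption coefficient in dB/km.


f^2 = 176316.01
alpha = 0.11*176316.01/(1+176316.01) + 44*176316.01/(4100+176316.01) + 2.75e-4*176316.01 + 0.003 = 91.6

91.6 dB/km


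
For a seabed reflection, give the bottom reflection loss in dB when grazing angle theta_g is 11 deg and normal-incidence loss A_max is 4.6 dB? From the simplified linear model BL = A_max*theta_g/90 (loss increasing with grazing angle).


0.56 dB


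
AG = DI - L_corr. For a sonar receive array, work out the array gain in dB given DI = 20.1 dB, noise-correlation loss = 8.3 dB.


AG = DI - L_corr = 20.1 - 8.3 = 11.8

11.8 dB


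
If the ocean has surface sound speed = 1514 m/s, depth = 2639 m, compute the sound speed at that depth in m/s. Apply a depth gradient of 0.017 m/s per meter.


1558.863 m/s


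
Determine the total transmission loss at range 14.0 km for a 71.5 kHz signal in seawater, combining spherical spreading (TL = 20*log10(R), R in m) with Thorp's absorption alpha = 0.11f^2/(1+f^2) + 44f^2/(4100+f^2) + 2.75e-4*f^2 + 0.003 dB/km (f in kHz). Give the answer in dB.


Step 1 (Thorp): alpha = 0.11*5112.25/(1+5112.25) + 44*5112.25/(4100+5112.25) + 2.75e-4*5112.25 + 0.003 = 25.9362 dB/km
Step 2: TL_spread = 20*log10(14000) = 82.92 dB
Step 3: TL_abs = alpha*R = 25.9362 * 14.0 = 363.11 dB
Step 4: TL_total = 82.92 + 363.11 = 446.03

446.03 dB


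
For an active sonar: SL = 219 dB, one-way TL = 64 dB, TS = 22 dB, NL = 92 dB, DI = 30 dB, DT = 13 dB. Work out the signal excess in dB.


SE = SL - 2*TL + TS - NL + DI - DT = 219 - 2*64 + (22) - 92 + 30 - 13 = 38

38 dB


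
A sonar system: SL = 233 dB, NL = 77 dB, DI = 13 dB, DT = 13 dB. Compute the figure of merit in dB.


156 dB


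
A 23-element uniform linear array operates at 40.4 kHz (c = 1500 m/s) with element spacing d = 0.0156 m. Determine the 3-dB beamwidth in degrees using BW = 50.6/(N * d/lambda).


Step 1: lambda = 1500/40400 = 0.03713 m
Step 2: d/lambda = 0.0156/0.03713 = 0.4201
Step 3: BW = 50.6/(N * d/lambda) = 50.6/(23 * 0.4201) = 5.24

5.24 deg


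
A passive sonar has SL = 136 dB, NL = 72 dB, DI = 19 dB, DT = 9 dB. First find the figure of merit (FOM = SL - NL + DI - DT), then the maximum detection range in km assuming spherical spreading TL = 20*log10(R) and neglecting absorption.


Step 1: FOM = SL - NL + DI - DT = 136 - 72 + 19 - 9 = 74 dB
Step 2: at max range FOM = TL = 20*log10(R), so R = 10^(74/20) = 5011.87 m = 5.01 km

5.01 km


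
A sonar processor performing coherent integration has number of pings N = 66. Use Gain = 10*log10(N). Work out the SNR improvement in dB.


Gain = 10*log10(66) = 18.2

18.2 dB


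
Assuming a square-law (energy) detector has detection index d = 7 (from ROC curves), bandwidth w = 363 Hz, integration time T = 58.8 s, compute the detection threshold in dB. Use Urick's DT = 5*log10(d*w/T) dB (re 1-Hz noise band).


DT = 5*log10(d*w/T) = 5*log10(7 * 363 / 58.8) = 5*log10(43.21) = 8.18

8.18 dB


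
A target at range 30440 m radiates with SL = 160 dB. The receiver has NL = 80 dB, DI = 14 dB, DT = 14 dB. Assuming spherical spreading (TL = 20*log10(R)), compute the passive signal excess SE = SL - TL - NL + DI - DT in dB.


-9.67 dB


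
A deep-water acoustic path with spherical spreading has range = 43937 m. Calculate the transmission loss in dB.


TL = 20*log10(43937) = 92.86

92.86 dB


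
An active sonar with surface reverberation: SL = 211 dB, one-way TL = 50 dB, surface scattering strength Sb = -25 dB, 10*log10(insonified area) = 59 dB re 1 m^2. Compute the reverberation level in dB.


145 dB


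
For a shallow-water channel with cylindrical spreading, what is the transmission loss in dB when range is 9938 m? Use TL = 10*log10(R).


TL = 10*log10(9938) = 39.97

39.97 dB


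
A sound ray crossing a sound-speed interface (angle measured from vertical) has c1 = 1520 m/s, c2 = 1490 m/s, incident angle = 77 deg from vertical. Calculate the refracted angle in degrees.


sin(theta2) = (c2/c1)*sin(theta1) = (1490/1520)*sin(77 deg) = 0.95514
theta2 = arcsin(0.95514) = 72.77

72.77 deg


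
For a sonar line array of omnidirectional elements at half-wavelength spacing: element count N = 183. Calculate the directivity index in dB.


22.62 dB


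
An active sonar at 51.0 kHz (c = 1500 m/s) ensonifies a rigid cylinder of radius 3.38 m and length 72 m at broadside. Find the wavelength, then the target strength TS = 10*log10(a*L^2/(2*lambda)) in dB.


Step 1: lambda = c/f = 1500/51000 = 0.02941 m
Step 2: TS = 10*log10(a*L^2/(2*lambda)) = 10*log10(3.38*72^2/(2*0.02941)) = 54.74

54.74 dB


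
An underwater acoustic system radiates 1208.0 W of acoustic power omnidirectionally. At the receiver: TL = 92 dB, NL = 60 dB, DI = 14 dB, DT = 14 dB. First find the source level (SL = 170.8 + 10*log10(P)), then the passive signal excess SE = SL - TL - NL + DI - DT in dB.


Step 1: SL = 170.8 + 10*log10(1208.0) = 201.62 dB
Step 2: SE = SL - TL - NL + DI - DT = 201.62 - 92 - 60 + 14 - 14 = 49.62

49.62 dB


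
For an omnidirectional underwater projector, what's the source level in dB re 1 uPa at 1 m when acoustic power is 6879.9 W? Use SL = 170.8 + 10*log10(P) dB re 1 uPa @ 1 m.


SL = 170.8 + 10*log10(6879.9) = 170.8 + 38.38 = 209.18

209.18 dB


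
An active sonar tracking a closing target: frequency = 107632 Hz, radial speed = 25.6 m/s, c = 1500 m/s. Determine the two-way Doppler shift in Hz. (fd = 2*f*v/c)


3673.84 Hz


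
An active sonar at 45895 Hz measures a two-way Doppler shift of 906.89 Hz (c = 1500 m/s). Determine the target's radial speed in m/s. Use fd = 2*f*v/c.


From fd = 2*f*v/c, v = c*fd/(2*f) = 1500 * 906.89 / (2*45895) = 14.82

14.82 m/s


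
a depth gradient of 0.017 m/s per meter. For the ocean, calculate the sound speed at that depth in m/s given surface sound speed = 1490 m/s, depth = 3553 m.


c = 1490 + 0.017 * 3553 = 1550.401

1550.401 m/s


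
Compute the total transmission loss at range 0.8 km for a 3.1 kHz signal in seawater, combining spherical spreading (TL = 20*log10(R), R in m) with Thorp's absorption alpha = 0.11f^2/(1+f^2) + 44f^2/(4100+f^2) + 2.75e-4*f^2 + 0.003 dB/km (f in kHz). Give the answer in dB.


58.23 dB


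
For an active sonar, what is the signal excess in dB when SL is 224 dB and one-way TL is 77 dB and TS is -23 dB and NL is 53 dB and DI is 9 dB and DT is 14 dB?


-11 dB


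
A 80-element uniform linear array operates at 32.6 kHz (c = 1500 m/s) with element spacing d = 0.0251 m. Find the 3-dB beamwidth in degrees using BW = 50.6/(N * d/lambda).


Step 1: lambda = 1500/32600 = 0.04601 m
Step 2: d/lambda = 0.0251/0.04601 = 0.5455
Step 3: BW = 50.6/(N * d/lambda) = 50.6/(80 * 0.5455) = 1.16

1.16 deg


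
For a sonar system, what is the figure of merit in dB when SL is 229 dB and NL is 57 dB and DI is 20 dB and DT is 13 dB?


FOM = SL - NL + DI - DT = 229 - 57 + 20 - 13 = 179

179 dB


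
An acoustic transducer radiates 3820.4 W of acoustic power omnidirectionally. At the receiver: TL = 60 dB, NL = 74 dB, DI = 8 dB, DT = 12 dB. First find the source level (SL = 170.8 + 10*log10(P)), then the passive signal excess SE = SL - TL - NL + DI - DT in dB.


Step 1: SL = 170.8 + 10*log10(3820.4) = 206.62 dB
Step 2: SE = SL - TL - NL + DI - DT = 206.62 - 60 - 74 + 8 - 12 = 68.62

68.62 dB


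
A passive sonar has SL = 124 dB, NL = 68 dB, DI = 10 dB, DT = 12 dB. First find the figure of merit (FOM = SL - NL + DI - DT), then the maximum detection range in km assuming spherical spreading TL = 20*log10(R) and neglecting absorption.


Step 1: FOM = SL - NL + DI - DT = 124 - 68 + 10 - 12 = 54 dB
Step 2: at max range FOM = TL = 20*log10(R), so R = 10^(54/20) = 501.19 m = 0.5 km

0.5 km


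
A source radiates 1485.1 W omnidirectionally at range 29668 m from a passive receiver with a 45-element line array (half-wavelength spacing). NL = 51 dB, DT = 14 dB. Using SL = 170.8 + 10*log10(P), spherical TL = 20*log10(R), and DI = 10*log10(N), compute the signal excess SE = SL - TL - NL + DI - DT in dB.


Step 1: SL = 170.8 + 10*log10(1485.1) = 202.52 dB
Step 2: TL = 20*log10(29668) = 89.45 dB
Step 3: DI = 10*log10(45) = 16.53 dB
Step 4: SE = SL - TL - NL + DI - DT = 202.52 - 89.45 - 51 + 16.53 - 14 = 64.6

64.6 dB


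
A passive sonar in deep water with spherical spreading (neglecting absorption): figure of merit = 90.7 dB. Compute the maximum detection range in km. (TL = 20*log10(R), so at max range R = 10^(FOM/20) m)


34.28 km


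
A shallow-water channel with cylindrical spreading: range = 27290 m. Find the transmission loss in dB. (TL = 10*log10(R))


44.36 dB


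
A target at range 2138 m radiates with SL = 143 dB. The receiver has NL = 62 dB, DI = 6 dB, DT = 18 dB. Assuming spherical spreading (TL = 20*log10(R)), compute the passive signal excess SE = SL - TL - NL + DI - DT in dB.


2.4 dB


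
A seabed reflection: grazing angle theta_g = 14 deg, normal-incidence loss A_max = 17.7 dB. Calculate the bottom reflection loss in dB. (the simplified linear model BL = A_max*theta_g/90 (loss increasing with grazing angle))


BL = A_max * theta_g / 90 = 17.7 * 14 / 90 = 2.75

2.75 dB


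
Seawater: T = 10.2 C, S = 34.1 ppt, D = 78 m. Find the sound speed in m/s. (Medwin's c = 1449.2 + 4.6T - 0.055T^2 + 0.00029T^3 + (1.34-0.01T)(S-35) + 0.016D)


1490.84 m/s


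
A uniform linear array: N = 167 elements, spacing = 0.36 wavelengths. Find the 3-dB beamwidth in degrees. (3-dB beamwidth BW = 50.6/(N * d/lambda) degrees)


0.84 deg


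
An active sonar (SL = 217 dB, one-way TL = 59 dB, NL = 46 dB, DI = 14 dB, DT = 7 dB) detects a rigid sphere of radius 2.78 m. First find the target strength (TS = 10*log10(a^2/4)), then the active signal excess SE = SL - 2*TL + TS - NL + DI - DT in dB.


Step 1: TS = 10*log10(2.78^2/4) = 2.86 dB
Step 2: SE = SL - 2*TL + TS - NL + DI - DT = 217 - 2*59 + (2.86) - 46 + 14 - 7 = 62.86

62.86 dB


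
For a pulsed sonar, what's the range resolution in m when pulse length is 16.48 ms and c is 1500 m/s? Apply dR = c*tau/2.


12.36 m


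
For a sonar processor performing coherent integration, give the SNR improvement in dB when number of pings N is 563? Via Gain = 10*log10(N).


27.51 dB


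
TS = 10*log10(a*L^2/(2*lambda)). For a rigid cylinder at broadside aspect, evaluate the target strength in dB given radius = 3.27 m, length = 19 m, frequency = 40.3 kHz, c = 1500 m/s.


lambda = 1500/40300 = 0.03722 m
TS = 10*log10(3.27*19^2/(2*0.03722)) = 42.0

42.0 dB


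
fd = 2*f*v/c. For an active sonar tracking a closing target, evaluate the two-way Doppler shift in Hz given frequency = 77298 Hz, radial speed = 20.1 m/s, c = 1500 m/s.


fd = 2*f*v/c = 2 * 77298 * 20.1 / 1500 = 2071.59

2071.59 Hz


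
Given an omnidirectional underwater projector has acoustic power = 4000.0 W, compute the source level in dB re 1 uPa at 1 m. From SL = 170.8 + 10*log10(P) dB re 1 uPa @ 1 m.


SL = 170.8 + 10*log10(4000.0) = 170.8 + 36.02 = 206.82

206.82 dB


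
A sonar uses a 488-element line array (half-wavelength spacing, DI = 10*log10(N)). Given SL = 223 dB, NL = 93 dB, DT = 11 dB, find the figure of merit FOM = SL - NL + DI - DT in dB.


145.88 dB


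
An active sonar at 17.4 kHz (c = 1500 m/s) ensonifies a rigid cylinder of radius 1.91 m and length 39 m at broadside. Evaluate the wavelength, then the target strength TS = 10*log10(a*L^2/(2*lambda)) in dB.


Step 1: lambda = c/f = 1500/17400 = 0.08621 m
Step 2: TS = 10*log10(a*L^2/(2*lambda)) = 10*log10(1.91*39^2/(2*0.08621)) = 42.27

42.27 dB


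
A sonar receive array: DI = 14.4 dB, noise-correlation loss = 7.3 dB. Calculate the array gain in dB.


AG = DI - L_corr = 14.4 - 7.3 = 7.1

7.1 dB


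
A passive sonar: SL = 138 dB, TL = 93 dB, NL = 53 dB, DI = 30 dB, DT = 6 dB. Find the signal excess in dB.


16 dB


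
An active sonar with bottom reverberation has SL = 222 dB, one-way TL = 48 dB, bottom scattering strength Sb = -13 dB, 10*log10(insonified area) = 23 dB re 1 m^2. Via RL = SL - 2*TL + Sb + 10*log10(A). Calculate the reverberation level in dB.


RL = SL - 2*TL + Sb + 10*log10(A) = 222 - 2*48 + (-13) + 23 = 136

136 dB


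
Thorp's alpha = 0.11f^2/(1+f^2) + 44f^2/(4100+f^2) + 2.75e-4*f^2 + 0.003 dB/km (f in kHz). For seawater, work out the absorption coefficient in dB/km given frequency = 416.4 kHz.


90.779 dB/km


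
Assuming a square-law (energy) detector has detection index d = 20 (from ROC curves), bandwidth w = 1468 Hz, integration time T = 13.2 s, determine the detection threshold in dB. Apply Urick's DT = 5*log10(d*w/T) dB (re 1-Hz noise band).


DT = 5*log10(d*w/T) = 5*log10(20 * 1468 / 13.2) = 5*log10(2224.24) = 16.74

16.74 dB


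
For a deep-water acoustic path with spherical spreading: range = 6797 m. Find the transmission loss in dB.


TL = 20*log10(6797) = 76.65

76.65 dB


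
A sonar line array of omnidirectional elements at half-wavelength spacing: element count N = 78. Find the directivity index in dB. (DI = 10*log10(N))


DI = 10*log10(78) = 18.92

18.92 dB


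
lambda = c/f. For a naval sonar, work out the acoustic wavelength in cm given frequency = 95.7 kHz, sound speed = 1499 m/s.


lambda = c/f = 1499 / 95700 = 0.0157 m = 1.57 cm

1.57 cm


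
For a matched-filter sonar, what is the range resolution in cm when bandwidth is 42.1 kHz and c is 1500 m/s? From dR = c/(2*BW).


dR = c/(2*BW) = 1500 / (2 * 42.1e3) = 0.0178 m = 1.78 cm

1.78 cm


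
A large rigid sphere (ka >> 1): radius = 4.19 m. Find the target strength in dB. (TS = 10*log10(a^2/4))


TS = 10*log10(4.19^2 / 4) = 10*log10(4.389025) = 6.42

6.42 dB


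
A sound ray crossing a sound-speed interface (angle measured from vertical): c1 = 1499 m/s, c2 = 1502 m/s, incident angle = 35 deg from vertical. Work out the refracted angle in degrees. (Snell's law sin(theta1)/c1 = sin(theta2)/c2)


35.08 deg


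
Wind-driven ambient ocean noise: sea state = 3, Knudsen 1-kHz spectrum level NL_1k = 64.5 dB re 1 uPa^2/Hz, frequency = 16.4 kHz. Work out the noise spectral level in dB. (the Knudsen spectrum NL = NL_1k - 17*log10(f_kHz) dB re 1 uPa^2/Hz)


NL = NL_1k - 17*log10(f_kHz) = 64.5 - 17*log10(16.4) = 64.5 - (20.65) = 43.85

43.85 dB


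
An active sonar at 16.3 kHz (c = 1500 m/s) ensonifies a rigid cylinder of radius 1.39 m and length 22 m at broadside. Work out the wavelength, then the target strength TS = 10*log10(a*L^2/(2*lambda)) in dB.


Step 1: lambda = c/f = 1500/16300 = 0.09202 m
Step 2: TS = 10*log10(a*L^2/(2*lambda)) = 10*log10(1.39*22^2/(2*0.09202)) = 35.63

35.63 dB


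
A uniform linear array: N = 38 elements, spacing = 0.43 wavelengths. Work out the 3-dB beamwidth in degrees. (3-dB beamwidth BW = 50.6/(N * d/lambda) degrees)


BW = 50.6 / (38 * 0.43) = 50.6 / 16.34 = 3.1

3.1 deg


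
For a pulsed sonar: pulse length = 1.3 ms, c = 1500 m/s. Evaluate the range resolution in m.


dR = c*tau/2 = 1500 * 1.3e-3 / 2 = 0.975

0.975 m


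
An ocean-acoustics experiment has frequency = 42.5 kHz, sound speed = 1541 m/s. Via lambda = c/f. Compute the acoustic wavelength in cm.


lambda = c/f = 1541 / 42500 = 0.0363 m = 3.63 cm

3.63 cm


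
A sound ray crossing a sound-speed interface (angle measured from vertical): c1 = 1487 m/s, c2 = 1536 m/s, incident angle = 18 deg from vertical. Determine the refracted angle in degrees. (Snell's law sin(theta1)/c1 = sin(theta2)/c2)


sin(theta2) = (c2/c1)*sin(theta1) = (1536/1487)*sin(18 deg) = 0.3192
theta2 = arcsin(0.3192) = 18.61

18.61 deg


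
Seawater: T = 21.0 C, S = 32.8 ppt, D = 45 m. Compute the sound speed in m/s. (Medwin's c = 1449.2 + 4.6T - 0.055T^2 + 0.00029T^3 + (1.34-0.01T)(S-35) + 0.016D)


1522.46 m/s


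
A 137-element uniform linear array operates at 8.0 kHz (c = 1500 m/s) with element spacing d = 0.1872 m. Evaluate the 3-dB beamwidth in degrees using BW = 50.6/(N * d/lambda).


Step 1: lambda = 1500/8000 = 0.1875 m
Step 2: d/lambda = 0.1872/0.1875 = 0.9984
Step 3: BW = 50.6/(N * d/lambda) = 50.6/(137 * 0.9984) = 0.37

0.37 deg


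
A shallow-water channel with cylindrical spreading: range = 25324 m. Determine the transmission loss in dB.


44.04 dB


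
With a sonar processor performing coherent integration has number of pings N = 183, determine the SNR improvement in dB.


Gain = 10*log10(183) = 22.62

22.62 dB


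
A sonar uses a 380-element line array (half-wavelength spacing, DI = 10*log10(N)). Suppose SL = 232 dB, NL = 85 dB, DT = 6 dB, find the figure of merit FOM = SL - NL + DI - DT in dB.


Step 1: DI = 10*log10(380) = 25.8 dB
Step 2: FOM = SL - NL + DI - DT = 232 - 85 + 25.8 - 6 = 166.8

166.8 dB


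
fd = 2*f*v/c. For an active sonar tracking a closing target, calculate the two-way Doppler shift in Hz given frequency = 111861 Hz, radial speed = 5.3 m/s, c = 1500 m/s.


fd = 2*f*v/c = 2 * 111861 * 5.3 / 1500 = 790.48

790.48 Hz


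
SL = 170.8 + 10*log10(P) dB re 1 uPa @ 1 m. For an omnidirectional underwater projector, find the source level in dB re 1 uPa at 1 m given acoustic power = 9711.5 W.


210.67 dB


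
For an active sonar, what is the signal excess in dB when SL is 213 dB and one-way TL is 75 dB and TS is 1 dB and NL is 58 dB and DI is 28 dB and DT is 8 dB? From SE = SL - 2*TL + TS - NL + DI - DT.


SE = SL - 2*TL + TS - NL + DI - DT = 213 - 2*75 + (1) - 58 + 28 - 8 = 26

26 dB


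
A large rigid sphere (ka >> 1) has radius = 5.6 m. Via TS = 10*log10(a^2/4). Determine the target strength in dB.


8.94 dB


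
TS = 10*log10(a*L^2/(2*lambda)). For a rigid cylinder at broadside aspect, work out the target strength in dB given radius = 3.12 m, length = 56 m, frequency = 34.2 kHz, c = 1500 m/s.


50.47 dB


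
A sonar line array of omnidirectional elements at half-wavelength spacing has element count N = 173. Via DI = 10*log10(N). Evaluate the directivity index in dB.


DI = 10*log10(173) = 22.38

22.38 dB


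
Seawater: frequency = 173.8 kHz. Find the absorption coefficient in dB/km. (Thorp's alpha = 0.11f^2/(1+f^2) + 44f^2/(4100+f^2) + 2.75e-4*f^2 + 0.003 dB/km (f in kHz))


f^2 = 30206.44
alpha = 0.11*30206.44/(1+30206.44) + 44*30206.44/(4100+30206.44) + 2.75e-4*30206.44 + 0.003 = 47.161

47.161 dB/km


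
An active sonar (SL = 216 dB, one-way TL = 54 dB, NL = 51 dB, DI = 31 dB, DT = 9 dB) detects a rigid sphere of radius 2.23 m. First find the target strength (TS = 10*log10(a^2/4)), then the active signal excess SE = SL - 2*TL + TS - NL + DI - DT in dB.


Step 1: TS = 10*log10(2.23^2/4) = 0.95 dB
Step 2: SE = SL - 2*TL + TS - NL + DI - DT = 216 - 2*54 + (0.95) - 51 + 31 - 9 = 79.95

79.95 dB


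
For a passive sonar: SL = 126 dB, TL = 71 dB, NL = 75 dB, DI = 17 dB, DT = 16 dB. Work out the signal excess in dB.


SE = SL - TL - NL + DI - DT = 126 - 71 - 75 + 17 - 16 = -19

-19 dB


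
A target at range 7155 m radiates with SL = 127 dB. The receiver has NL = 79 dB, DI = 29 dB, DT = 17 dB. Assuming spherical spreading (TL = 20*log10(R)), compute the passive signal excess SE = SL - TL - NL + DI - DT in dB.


Step 1: TL = 20*log10(7155) = 77.09 dB
Step 2: SE = 127 - 77.09 - 79 + 29 - 17 = -17.09

-17.09 dB


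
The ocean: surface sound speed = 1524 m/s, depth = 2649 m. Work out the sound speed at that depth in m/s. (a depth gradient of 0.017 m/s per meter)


1569.033 m/s


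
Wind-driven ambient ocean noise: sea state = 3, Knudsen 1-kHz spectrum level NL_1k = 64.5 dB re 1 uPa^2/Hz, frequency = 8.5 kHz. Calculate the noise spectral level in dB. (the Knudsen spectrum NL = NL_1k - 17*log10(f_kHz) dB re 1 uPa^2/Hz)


48.7 dB


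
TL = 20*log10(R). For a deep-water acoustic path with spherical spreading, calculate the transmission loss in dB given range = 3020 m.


69.6 dB


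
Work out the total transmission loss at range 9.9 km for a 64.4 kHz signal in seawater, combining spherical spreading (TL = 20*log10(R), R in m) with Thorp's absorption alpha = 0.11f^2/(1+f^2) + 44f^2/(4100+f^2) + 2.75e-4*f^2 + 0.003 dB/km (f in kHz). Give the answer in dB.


Step 1 (Thorp): alpha = 0.11*4147.36/(1+4147.36) + 44*4147.36/(4100+4147.36) + 2.75e-4*4147.36 + 0.003 = 23.3798 dB/km
Step 2: TL_spread = 20*log10(9900) = 79.91 dB
Step 3: TL_abs = alpha*R = 23.3798 * 9.9 = 231.46 dB
Step 4: TL_total = 79.91 + 231.46 = 311.37

311.37 dB


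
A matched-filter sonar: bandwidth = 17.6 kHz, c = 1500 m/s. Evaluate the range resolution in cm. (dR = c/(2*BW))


dR = c/(2*BW) = 1500 / (2 * 17.6e3) = 0.0426 m = 4.26 cm

4.26 cm


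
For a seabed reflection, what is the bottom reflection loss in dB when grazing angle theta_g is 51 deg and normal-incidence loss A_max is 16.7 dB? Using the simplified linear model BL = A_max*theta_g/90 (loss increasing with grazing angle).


BL = A_max * theta_g / 90 = 16.7 * 51 / 90 = 9.46

9.46 dB


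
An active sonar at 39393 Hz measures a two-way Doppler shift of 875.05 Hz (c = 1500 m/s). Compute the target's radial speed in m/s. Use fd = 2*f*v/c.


From fd = 2*f*v/c, v = c*fd/(2*f) = 1500 * 875.05 / (2*39393) = 16.66

16.66 m/s


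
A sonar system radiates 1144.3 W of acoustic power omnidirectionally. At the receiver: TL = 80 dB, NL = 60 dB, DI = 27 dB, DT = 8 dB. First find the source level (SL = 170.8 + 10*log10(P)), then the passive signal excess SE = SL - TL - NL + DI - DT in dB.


Step 1: SL = 170.8 + 10*log10(1144.3) = 201.39 dB
Step 2: SE = SL - TL - NL + DI - DT = 201.39 - 80 - 60 + 27 - 8 = 80.39

80.39 dB


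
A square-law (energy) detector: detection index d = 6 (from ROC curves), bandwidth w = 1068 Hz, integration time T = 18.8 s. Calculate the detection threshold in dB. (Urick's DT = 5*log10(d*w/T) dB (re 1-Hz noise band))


DT = 5*log10(d*w/T) = 5*log10(6 * 1068 / 18.8) = 5*log10(340.85) = 12.66

12.66 dB


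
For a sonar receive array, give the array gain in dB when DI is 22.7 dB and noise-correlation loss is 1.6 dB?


21.1 dB


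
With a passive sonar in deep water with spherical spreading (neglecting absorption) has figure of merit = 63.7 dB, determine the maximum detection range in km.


At max range FOM = TL, so 20*log10(R) = 63.7
R = 10^(63.7/20) = 1531.09 m = 1.53 km

1.53 km


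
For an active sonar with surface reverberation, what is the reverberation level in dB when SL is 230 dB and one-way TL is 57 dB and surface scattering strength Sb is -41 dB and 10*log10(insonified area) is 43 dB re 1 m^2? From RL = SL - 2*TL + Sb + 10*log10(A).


RL = SL - 2*TL + Sb + 10*log10(A) = 230 - 2*57 + (-41) + 43 = 118

118 dB


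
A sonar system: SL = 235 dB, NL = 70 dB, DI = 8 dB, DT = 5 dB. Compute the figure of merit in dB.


FOM = SL - NL + DI - DT = 235 - 70 + 8 - 5 = 168

168 dB


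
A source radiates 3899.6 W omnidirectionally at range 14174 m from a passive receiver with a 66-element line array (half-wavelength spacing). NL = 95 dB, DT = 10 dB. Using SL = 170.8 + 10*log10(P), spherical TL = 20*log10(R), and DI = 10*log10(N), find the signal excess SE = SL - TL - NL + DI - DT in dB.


36.88 dB


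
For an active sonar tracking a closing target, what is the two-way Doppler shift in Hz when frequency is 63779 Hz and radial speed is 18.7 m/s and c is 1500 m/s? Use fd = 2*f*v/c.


fd = 2*f*v/c = 2 * 63779 * 18.7 / 1500 = 1590.22

1590.22 Hz


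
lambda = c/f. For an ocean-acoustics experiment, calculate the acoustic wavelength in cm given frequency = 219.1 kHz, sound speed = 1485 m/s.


0.68 cm


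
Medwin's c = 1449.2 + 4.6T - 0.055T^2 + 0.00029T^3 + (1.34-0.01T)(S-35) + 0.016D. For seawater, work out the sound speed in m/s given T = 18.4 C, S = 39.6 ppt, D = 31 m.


c = 1449.2 + 4.6*18.4 - 0.055*18.4^2 + 0.00029*18.4^3 + (1.34 - 0.01*18.4)*(39.6 - 35) + 0.016*31 = 1522.84

1522.84 m/s


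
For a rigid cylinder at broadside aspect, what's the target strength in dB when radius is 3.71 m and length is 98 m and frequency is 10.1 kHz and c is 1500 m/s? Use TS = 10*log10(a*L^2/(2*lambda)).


lambda = 1500/10100 = 0.14851 m
TS = 10*log10(3.71*98^2/(2*0.14851)) = 50.79

50.79 dB


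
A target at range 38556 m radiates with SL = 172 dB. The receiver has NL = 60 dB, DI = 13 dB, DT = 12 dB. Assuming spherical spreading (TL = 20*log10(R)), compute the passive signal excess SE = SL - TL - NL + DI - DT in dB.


21.28 dB


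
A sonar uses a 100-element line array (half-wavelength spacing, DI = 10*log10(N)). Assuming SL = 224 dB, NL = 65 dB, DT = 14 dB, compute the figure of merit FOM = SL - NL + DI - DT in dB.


Step 1: DI = 10*log10(100) = 20.0 dB
Step 2: FOM = SL - NL + DI - DT = 224 - 65 + 20.0 - 14 = 165.0

165.0 dB


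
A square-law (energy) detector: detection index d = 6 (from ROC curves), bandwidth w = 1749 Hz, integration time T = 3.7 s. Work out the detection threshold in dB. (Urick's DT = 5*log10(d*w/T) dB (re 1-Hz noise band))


DT = 5*log10(d*w/T) = 5*log10(6 * 1749 / 3.7) = 5*log10(2836.22) = 17.26

17.26 dB


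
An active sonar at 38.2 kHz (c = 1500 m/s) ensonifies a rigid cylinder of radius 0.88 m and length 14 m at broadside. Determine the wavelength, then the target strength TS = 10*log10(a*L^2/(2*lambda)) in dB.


Step 1: lambda = c/f = 1500/38200 = 0.03927 m
Step 2: TS = 10*log10(a*L^2/(2*lambda)) = 10*log10(0.88*14^2/(2*0.03927)) = 33.42

33.42 dB


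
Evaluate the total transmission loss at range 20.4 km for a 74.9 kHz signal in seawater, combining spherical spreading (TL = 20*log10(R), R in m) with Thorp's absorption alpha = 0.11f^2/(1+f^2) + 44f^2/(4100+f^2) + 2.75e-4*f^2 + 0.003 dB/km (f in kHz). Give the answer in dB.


Step 1 (Thorp): alpha = 0.11*5610.01/(1+5610.01) + 44*5610.01/(4100+5610.01) + 2.75e-4*5610.01 + 0.003 = 27.077 dB/km
Step 2: TL_spread = 20*log10(20400) = 86.19 dB
Step 3: TL_abs = alpha*R = 27.077 * 20.4 = 552.37 dB
Step 4: TL_total = 86.19 + 552.37 = 638.56

638.56 dB


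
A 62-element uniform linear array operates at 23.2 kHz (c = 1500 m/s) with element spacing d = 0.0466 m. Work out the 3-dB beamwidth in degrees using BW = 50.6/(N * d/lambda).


1.13 deg


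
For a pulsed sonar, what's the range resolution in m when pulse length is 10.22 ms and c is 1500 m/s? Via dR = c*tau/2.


dR = c*tau/2 = 1500 * 10.22e-3 / 2 = 7.665

7.665 m


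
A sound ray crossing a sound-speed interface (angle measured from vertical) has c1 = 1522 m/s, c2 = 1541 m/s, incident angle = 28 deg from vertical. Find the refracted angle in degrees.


sin(theta2) = (c2/c1)*sin(theta1) = (1541/1522)*sin(28 deg) = 0.47533
theta2 = arcsin(0.47533) = 28.38

28.38 deg


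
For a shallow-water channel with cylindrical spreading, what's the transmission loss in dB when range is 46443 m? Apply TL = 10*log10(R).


TL = 10*log10(46443) = 46.67

46.67 dB


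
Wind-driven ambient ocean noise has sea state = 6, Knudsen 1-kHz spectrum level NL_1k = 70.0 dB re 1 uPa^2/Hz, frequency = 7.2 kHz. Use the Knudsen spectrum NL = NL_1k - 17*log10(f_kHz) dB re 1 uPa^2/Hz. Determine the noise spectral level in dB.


NL = NL_1k - 17*log10(f_kHz) = 70.0 - 17*log10(7.2) = 70.0 - (14.57) = 55.43

55.43 dB


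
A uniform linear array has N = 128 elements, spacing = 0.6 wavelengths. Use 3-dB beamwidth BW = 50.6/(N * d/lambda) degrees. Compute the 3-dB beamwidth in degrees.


BW = 50.6 / (128 * 0.6) = 50.6 / 76.8 = 0.66

0.66 deg


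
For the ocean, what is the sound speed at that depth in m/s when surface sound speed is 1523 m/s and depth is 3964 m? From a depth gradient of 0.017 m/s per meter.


1590.388 m/s


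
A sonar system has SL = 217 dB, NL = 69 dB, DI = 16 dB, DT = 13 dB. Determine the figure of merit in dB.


151 dB


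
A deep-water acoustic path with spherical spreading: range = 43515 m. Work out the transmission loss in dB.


TL = 20*log10(43515) = 92.77

92.77 dB


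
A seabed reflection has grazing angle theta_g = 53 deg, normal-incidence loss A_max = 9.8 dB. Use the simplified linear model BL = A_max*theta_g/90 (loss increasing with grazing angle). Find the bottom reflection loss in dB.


5.77 dB


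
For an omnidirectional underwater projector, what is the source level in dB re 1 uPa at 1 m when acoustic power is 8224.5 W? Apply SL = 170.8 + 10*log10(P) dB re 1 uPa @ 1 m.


SL = 170.8 + 10*log10(8224.5) = 170.8 + 39.15 = 209.95

209.95 dB


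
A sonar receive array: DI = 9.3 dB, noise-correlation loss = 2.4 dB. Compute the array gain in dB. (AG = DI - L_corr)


AG = DI - L_corr = 9.3 - 2.4 = 6.9

6.9 dB


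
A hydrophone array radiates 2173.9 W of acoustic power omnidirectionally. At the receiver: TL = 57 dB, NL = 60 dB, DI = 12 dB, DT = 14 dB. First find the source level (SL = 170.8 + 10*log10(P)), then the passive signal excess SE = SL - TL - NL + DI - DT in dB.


Step 1: SL = 170.8 + 10*log10(2173.9) = 204.17 dB
Step 2: SE = SL - TL - NL + DI - DT = 204.17 - 57 - 60 + 12 - 14 = 85.17

85.17 dB


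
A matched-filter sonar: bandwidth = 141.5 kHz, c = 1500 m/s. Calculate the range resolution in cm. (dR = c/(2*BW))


dR = c/(2*BW) = 1500 / (2 * 141.5e3) = 0.0053 m = 0.53 cm

0.53 cm


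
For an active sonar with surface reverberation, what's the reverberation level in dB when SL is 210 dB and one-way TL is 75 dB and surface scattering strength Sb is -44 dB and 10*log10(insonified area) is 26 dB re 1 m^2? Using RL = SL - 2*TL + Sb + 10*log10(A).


42 dB


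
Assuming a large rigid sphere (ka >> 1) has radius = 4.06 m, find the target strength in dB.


TS = 10*log10(4.06^2 / 4) = 10*log10(4.1209) = 6.15

6.15 dB


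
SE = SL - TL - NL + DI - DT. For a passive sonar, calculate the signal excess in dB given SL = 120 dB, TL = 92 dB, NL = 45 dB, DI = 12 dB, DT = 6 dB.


-11 dB


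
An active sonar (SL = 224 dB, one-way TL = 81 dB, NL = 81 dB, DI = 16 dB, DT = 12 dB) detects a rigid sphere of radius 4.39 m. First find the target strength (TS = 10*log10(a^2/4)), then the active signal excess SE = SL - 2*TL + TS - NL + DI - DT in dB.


Step 1: TS = 10*log10(4.39^2/4) = 6.83 dB
Step 2: SE = SL - 2*TL + TS - NL + DI - DT = 224 - 2*81 + (6.83) - 81 + 16 - 12 = -8.17

-8.17 dB


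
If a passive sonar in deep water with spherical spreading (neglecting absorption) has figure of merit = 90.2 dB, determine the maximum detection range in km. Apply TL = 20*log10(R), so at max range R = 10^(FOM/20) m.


32.36 km


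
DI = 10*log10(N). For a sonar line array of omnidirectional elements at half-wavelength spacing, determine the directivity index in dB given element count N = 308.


24.89 dB


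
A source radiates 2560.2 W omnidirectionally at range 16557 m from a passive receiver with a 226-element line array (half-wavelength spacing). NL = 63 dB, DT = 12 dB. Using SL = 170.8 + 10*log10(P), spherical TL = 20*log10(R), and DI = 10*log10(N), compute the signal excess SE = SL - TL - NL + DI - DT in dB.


Step 1: SL = 170.8 + 10*log10(2560.2) = 204.88 dB
Step 2: TL = 20*log10(16557) = 84.38 dB
Step 3: DI = 10*log10(226) = 23.54 dB
Step 4: SE = SL - TL - NL + DI - DT = 204.88 - 84.38 - 63 + 23.54 - 12 = 69.04

69.04 dB


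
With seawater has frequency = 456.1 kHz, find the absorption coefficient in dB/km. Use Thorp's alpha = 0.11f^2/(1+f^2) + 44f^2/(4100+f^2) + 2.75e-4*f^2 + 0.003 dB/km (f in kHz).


100.47 dB/km


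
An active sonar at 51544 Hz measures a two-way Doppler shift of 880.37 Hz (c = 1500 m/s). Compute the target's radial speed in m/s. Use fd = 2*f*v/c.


12.81 m/s


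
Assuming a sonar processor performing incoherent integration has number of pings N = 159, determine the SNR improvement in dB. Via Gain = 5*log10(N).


Gain = 5*log10(159) = 11.01

11.01 dB


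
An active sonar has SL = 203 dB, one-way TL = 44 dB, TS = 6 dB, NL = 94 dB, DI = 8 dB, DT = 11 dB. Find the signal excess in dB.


SE = SL - 2*TL + TS - NL + DI - DT = 203 - 2*44 + (6) - 94 + 8 - 11 = 24

24 dB


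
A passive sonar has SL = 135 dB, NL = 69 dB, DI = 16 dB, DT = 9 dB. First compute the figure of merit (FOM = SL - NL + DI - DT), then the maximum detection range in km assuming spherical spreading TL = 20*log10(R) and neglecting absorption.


Step 1: FOM = SL - NL + DI - DT = 135 - 69 + 16 - 9 = 73 dB
Step 2: at max range FOM = TL = 20*log10(R), so R = 10^(73/20) = 4466.84 m = 4.47 km

4.47 km


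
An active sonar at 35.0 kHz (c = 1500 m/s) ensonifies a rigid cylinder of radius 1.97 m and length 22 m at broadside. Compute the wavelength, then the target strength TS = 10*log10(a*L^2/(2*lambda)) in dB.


Step 1: lambda = c/f = 1500/35000 = 0.04286 m
Step 2: TS = 10*log10(a*L^2/(2*lambda)) = 10*log10(1.97*22^2/(2*0.04286)) = 40.46

40.46 dB


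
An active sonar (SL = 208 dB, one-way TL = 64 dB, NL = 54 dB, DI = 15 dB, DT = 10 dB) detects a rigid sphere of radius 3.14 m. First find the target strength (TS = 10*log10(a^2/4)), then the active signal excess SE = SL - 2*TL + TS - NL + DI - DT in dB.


Step 1: TS = 10*log10(3.14^2/4) = 3.92 dB
Step 2: SE = SL - 2*TL + TS - NL + DI - DT = 208 - 2*64 + (3.92) - 54 + 15 - 10 = 34.92

34.92 dB


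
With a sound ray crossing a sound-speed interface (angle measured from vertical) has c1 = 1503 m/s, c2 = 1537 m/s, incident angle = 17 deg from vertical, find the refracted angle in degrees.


sin(theta2) = (c2/c1)*sin(theta1) = (1537/1503)*sin(17 deg) = 0.29899
theta2 = arcsin(0.29899) = 17.4

17.4 deg


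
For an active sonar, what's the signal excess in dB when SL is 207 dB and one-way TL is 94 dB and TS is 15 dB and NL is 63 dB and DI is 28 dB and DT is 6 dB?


SE = SL - 2*TL + TS - NL + DI - DT = 207 - 2*94 + (15) - 63 + 28 - 6 = -7

-7 dB


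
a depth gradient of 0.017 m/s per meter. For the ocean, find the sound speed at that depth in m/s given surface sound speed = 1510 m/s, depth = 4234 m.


c = 1510 + 0.017 * 4234 = 1581.978

1581.978 m/s


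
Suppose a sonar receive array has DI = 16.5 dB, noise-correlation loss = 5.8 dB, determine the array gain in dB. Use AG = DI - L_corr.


AG = DI - L_corr = 16.5 - 5.8 = 10.7

10.7 dB


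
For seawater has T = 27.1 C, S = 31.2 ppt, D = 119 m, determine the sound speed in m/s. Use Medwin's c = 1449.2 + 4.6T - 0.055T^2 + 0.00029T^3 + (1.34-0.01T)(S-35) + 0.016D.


c = 1449.2 + 4.6*27.1 - 0.055*27.1^2 + 0.00029*27.1^3 + (1.34 - 0.01*27.1)*(31.2 - 35) + 0.016*119 = 1537.08

1537.08 m/s


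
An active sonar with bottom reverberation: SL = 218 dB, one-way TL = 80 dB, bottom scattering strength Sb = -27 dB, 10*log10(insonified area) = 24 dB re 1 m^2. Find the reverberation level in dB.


55 dB


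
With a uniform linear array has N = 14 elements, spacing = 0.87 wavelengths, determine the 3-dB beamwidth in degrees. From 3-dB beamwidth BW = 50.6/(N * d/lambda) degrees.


4.15 deg


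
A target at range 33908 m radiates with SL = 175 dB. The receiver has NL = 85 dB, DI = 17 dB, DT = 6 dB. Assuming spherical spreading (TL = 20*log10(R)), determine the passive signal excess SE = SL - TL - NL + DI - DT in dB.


Step 1: TL = 20*log10(33908) = 90.61 dB
Step 2: SE = 175 - 90.61 - 85 + 17 - 6 = 10.39

10.39 dB
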